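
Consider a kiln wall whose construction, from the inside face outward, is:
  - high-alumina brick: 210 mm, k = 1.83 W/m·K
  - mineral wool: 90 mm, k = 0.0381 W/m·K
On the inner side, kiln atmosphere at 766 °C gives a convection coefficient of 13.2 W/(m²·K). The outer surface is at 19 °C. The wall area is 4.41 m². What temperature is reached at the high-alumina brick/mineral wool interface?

Series thermal resistances:
R_inner film = 1/(h_i·A) = 1/(13.2×4.41) = 0.01718 K/W
R_high-alumina brick = L/(kA) = 0.21/(1.83×4.41) = 0.02602 K/W
R_mineral wool = L/(kA) = 0.09/(0.0381×4.41) = 0.5356 K/W
R_total = 0.5788 K/W;  Q = ΔT/R_total = 747/0.5788 = 1290 W
T_interface = T_inner − Q·ΣR(inner→interface) = 766 − 1290×0.0432

T ≈ 710 °C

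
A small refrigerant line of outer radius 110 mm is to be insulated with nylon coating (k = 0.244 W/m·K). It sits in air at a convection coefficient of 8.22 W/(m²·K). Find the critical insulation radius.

For a cylinder r_cr = k/h = 0.244/8.22
r_cr = 29.7 mm; since the bare radius (110 mm) is above r_cr, any added insulation will reduce heat loss.

r_cr ≈ 29.7 mm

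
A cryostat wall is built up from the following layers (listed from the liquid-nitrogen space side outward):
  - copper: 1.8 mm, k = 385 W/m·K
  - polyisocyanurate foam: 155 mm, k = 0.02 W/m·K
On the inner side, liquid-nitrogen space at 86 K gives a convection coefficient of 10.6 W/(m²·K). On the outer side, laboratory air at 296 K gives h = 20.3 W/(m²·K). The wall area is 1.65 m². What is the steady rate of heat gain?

Thermal resistances in series:
R_inner film = 1/(h_i·A) = 1/(10.6×1.65) = 0.05718 K/W
R_copper = L/(kA) = 0.0018/(385×1.65) = 2.834×10^-6 K/W
R_polyisocyanurate foam = L/(kA) = 0.155/(0.02×1.65) = 4.697 K/W
R_outer film = 1/(h_o·A) = 1/(20.3×1.65) = 0.02986 K/W
R_total = 4.784 K/W
Q = ΔT / R_total = 210 / 4.784

Q ≈ 43.9 W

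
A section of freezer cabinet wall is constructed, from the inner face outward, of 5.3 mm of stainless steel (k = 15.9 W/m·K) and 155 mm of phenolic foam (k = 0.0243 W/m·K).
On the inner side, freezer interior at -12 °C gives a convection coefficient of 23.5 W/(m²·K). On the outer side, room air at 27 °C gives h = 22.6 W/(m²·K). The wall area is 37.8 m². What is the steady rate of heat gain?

Q ≈ 228 W

Treating each layer as a thermal resistance in series:
R_inner film = 1/(h_i·A) = 1/(23.5×37.8) = 0.001126 K/W
R_stainless steel = L/(kA) = 0.0053/(15.9×37.8) = 8.818×10^-6 K/W
R_phenolic foam = L/(kA) = 0.155/(0.0243×37.8) = 0.1687 K/W
R_outer film = 1/(h_o·A) = 1/(22.6×37.8) = 0.001171 K/W
R_total = 0.1711 K/W
Q = ΔT / R_total = 39 / 0.1711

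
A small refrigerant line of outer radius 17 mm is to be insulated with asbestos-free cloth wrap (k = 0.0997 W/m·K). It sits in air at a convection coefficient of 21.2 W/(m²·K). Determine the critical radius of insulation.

For a cylinder r_cr = k/h = 0.0997/21.2
r_cr = 4.7 mm; since the bare radius (17 mm) is above r_cr, any added insulation will reduce heat loss.

r_cr ≈ 4.7 mm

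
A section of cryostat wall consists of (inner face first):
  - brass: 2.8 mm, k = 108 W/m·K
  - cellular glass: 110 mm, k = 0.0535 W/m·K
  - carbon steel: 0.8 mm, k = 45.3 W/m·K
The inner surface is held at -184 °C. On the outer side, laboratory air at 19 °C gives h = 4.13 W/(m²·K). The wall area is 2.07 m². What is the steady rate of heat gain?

Q ≈ 183 W

Treating each layer as a thermal resistance in series:
R_brass = L/(kA) = 0.0028/(108×2.07) = 1.252×10^-5 K/W
R_cellular glass = L/(kA) = 0.11/(0.0535×2.07) = 0.9933 K/W
R_carbon steel = L/(kA) = 0.0008/(45.3×2.07) = 8.531×10^-6 K/W
R_outer film = 1/(h_o·A) = 1/(4.13×2.07) = 0.117 K/W
R_total = 1.11 K/W
Q = ΔT / R_total = 203 / 1.11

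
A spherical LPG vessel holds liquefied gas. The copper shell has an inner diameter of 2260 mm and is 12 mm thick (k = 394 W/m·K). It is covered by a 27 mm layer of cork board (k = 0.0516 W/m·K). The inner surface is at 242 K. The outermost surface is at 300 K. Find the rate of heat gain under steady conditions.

For a spherical shell R = (1/r₁ − 1/r₂)/(4πk); film R = 1/(h·4πr²). In series:
R_copper shell = (1/1.13 − 1/1.142)/(4π×394) = 1.878×10^-6 K/W
R_cork board = (1/1.142 − 1/1.169)/(4π×0.0516) = 0.03119 K/W
R_total = 0.03119 K/W
Q = ΔT/R_total = 58/0.03119

Q ≈ 1860 W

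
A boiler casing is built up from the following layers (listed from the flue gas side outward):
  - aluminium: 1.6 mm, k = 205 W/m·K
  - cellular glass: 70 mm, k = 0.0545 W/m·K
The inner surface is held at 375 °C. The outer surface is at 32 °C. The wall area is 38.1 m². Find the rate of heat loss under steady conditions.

Q ≈ 10200 W

Thermal resistances in series:
R_aluminium = L/(kA) = 0.0016/(205×38.1) = 2.049×10^-7 K/W
R_cellular glass = L/(kA) = 0.07/(0.0545×38.1) = 0.03371 K/W
R_total = 0.03371 K/W
Q = ΔT / R_total = 343 / 0.03371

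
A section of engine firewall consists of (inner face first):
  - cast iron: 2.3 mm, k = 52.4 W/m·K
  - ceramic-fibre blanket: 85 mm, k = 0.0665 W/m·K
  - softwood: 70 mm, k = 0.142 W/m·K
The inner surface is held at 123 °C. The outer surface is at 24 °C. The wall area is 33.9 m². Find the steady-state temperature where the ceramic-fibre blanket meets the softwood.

T ≈ 51.6 °C

Thermal resistances in series:
R_cast iron = L/(kA) = 0.0023/(52.4×33.9) = 1.295×10^-6 K/W
R_ceramic-fibre blanket = L/(kA) = 0.085/(0.0665×33.9) = 0.0377 K/W
R_softwood = L/(kA) = 0.07/(0.142×33.9) = 0.01454 K/W
R_total = 0.05225 K/W;  Q = ΔT/R_total = 99/0.05225 = 1895 W
T_interface = T_inner − Q·ΣR(inner→interface) = 123 − 1890×0.03771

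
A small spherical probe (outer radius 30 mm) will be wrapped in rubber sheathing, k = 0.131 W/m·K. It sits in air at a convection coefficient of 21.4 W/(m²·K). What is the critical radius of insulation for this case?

r_cr ≈ 12.2 mm

For a sphere r_cr = 2k/h = 2×0.131/21.4
r_cr = 12.2 mm; since the bare radius (30 mm) is above r_cr, any added insulation will reduce heat loss.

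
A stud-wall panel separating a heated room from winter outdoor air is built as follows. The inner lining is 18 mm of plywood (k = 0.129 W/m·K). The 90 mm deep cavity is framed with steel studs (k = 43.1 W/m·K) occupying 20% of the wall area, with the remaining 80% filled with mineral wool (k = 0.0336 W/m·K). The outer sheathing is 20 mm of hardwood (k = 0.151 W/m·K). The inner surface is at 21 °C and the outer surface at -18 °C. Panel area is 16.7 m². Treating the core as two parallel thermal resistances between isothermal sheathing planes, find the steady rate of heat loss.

Q ≈ 2310 W

Sheathing layers in series; stud and cavity paths in parallel between them.
R_inner = 0.018/(0.129×16.7) = 0.008355 K/W
R_stud  = 0.09/(43.1×0.2×16.7) = 6.252×10^-4 K/W
R_cav   = 0.09/(0.0336×0.8×16.7) = 0.2005 K/W
1/R_core = 1/R_stud + 1/R_cav → R_core = 6.233×10^-4 K/W
R_outer = 0.02/(0.151×16.7) = 0.007931 K/W
R_total = 0.01691 K/W
Q = ΔT/R_total = 39/0.01691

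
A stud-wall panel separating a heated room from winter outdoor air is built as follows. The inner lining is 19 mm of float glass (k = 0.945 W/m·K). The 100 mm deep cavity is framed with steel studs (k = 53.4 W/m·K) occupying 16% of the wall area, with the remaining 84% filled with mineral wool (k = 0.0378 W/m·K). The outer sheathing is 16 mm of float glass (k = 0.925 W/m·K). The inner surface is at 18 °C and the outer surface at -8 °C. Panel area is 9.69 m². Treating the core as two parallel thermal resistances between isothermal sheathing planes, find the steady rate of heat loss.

Q ≈ 5130 W

Sheathing layers in series; stud and cavity paths in parallel between them.
R_inner = 0.019/(0.945×9.69) = 0.002075 K/W
R_stud  = 0.1/(53.4×0.16×9.69) = 0.001208 K/W
R_cav   = 0.1/(0.0378×0.84×9.69) = 0.325 K/W
1/R_core = 1/R_stud + 1/R_cav → R_core = 0.001203 K/W
R_outer = 0.016/(0.925×9.69) = 0.001785 K/W
R_total = 0.005063 K/W
Q = ΔT/R_total = 26/0.005063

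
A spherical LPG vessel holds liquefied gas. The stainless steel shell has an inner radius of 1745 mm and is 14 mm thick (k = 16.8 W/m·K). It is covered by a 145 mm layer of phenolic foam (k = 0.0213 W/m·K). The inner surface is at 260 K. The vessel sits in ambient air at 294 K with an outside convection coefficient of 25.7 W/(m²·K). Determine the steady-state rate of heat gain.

Spherical conduction: R = (1/r_in − 1/r_out)/(4πk) per layer; series-sum.
R_stainless steel shell = (1/1.745 − 1/1.759)/(4π×16.8) = 2.16×10^-5 K/W
R_phenolic foam = (1/1.759 − 1/1.904)/(4π×0.0213) = 0.1618 K/W
R_outer film = 1/(h·4πr_o²) = 1/(25.7×4π×1.904²) = 8.541×10^-4 K/W
R_total = 0.1626 K/W
Q = ΔT/R_total = 34/0.1626

Q ≈ 209 W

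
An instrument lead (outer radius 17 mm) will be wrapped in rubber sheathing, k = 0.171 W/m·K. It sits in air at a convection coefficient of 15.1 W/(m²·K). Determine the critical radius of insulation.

For a cylinder r_cr = k/h = 0.171/15.1
r_cr = 11.3 mm; since the bare radius (17 mm) is above r_cr, any added insulation will reduce heat loss.

r_cr ≈ 11.3 mm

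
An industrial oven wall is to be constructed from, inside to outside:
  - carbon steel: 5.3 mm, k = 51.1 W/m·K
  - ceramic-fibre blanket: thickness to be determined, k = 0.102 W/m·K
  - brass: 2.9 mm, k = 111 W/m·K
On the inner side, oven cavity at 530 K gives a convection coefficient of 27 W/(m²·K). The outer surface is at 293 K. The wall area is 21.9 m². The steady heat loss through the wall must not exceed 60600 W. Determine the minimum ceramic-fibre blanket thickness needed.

Series thermal resistances:
R_inner film = 1/(h_i·A) = 1/(27×21.9) = 0.001691 K/W
R_carbon steel = L/(kA) = 0.0053/(51.1×21.9) = 4.736×10^-6 K/W
R_brass = L/(kA) = 0.0029/(111×21.9) = 1.193×10^-6 K/W
Sum of the known resistances R_other = 0.001697 K/W
Required total resistance R_tot = ΔT/Q_allow = 237/60600 = 0.003911 K/W
R_ceramic-fibre blanket = R_tot − R_other = 0.002214 K/W
L = R·k·A = 0.002214×0.102×21.9

L ≈ 4.95 mm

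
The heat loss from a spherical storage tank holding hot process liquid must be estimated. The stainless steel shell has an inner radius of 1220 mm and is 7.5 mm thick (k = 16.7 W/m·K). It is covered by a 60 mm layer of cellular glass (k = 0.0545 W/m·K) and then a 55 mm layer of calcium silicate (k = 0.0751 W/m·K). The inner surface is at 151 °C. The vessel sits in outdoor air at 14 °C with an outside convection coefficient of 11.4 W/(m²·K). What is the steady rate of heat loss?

Q ≈ 1470 W

Spherical conduction: R = (1/r_in − 1/r_out)/(4πk) per layer; series-sum.
R_stainless steel shell = (1/1.22 − 1/1.2275)/(4π×16.7) = 2.386×10^-5 K/W
R_cellular glass = (1/1.2275 − 1/1.2875)/(4π×0.0545) = 0.05543 K/W
R_calcium silicate = (1/1.2875 − 1/1.3425)/(4π×0.0751) = 0.03372 K/W
R_outer film = 1/(h·4πr_o²) = 1/(11.4×4π×1.3425²) = 0.003873 K/W
R_total = 0.09305 K/W
Q = ΔT/R_total = 137/0.09305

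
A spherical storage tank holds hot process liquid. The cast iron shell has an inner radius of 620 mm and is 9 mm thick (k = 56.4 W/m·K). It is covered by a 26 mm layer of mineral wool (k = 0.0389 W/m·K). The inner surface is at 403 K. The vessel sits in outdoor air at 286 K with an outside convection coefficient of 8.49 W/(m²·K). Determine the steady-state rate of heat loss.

Radial (spherical) resistances in series:
R_cast iron shell = (1/0.62 − 1/0.629)/(4π×56.4) = 3.256×10^-5 K/W
R_mineral wool = (1/0.629 − 1/0.655)/(4π×0.0389) = 0.1291 K/W
R_outer film = 1/(h·4πr_o²) = 1/(8.49×4π×0.655²) = 0.02185 K/W
R_total = 0.151 K/W
Q = ΔT/R_total = 117/0.151

Q ≈ 775 W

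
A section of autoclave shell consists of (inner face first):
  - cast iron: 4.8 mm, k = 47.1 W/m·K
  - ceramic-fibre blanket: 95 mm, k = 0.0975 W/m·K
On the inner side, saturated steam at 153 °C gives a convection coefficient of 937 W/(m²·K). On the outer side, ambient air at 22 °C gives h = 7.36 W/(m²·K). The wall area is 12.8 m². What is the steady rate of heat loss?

Q ≈ 1510 W

Using the resistance-network approach (series):
R_inner film = 1/(h_i·A) = 1/(937×12.8) = 8.338×10^-5 K/W
R_cast iron = L/(kA) = 0.0048/(47.1×12.8) = 7.962×10^-6 K/W
R_ceramic-fibre blanket = L/(kA) = 0.095/(0.0975×12.8) = 0.07612 K/W
R_outer film = 1/(h_o·A) = 1/(7.36×12.8) = 0.01061 K/W
R_total = 0.08683 K/W
Q = ΔT / R_total = 131 / 0.08683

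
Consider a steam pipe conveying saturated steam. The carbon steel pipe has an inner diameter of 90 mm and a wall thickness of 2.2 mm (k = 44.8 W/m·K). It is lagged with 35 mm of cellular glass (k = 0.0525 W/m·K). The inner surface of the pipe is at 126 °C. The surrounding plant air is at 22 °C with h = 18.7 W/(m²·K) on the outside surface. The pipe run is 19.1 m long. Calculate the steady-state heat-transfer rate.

Q ≈ 1110 W

Treating each annulus and film as a series resistance:
R_carbon steel pipe wall = ln(47.2/45)/(2π×44.8×19.1) = 8.878×10^-6 K/W
R_cellular glass = ln(82.2/47.2)/(2π×0.0525×19.1) = 0.08805 K/W
R_outer film = 1/(h_o·2πr_oL) = 1/(18.7×2π×0.0822×19.1) = 0.005421 K/W
R_total = 0.09348 K/W
Q = ΔT/R_total = 104/0.09348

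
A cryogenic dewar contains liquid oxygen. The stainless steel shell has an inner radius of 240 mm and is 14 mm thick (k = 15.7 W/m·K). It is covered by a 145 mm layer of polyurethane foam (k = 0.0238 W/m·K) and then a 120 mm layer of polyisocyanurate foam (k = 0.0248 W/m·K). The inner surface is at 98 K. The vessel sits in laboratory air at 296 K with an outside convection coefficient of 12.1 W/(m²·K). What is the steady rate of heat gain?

Radial (spherical) resistances in series:
R_stainless steel shell = (1/0.24 − 1/0.254)/(4π×15.7) = 0.001164 K/W
R_polyurethane foam = (1/0.254 − 1/0.399)/(4π×0.0238) = 4.784 K/W
R_polyisocyanurate foam = (1/0.399 − 1/0.519)/(4π×0.0248) = 1.859 K/W
R_outer film = 1/(h·4πr_o²) = 1/(12.1×4π×0.519²) = 0.02442 K/W
R_total = 6.669 K/W
Q = ΔT/R_total = 198/6.669

Q ≈ 29.7 W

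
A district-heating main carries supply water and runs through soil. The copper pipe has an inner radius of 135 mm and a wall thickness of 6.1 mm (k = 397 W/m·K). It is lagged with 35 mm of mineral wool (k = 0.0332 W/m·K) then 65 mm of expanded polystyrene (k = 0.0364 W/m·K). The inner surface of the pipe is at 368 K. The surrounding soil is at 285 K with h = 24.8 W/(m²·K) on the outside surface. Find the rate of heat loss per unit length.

q′ ≈ 33.7 W/m

Cylindrical conduction, so R = ln(r₂/r₁)/(2πkL) per layer, in series:
R_copper pipe wall = ln(141.1/135)/(2π×397×1) = 1.772×10^-5 K/W
R_mineral wool = ln(176.1/141.1)/(2π×0.0332×1) = 1.062 K/W
R_expanded polystyrene = ln(241.1/176.1)/(2π×0.0364×1) = 1.374 K/W
R_outer film = 1/(h_o·2πr_oL) = 1/(24.8×2π×0.2411×1) = 0.02662 K/W
R_total = 2.462 K/W
Q = ΔT/R_total = 83/2.462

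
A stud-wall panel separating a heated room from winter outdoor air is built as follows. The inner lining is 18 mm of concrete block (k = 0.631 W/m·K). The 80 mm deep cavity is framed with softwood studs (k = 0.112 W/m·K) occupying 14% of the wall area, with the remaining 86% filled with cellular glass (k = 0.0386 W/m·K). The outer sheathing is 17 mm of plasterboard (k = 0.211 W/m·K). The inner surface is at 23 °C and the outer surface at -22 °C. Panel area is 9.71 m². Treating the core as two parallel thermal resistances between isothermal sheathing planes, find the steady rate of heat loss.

Sheathing layers in series; stud and cavity paths in parallel between them.
R_inner = 0.018/(0.631×9.71) = 0.002938 K/W
R_stud  = 0.08/(0.112×0.14×9.71) = 0.5254 K/W
R_cav   = 0.08/(0.0386×0.86×9.71) = 0.2482 K/W
1/R_core = 1/R_stud + 1/R_cav → R_core = 0.1686 K/W
R_outer = 0.017/(0.211×9.71) = 0.008297 K/W
R_total = 0.1798 K/W
Q = ΔT/R_total = 45/0.1798

Q ≈ 250 W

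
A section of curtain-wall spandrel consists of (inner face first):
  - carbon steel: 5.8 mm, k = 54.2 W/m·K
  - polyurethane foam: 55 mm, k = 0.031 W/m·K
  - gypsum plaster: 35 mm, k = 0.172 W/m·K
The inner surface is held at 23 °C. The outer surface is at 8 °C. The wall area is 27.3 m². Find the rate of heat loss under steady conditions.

Q ≈ 207 W

Using the resistance-network approach (series):
R_carbon steel = L/(kA) = 0.0058/(54.2×27.3) = 3.92×10^-6 K/W
R_polyurethane foam = L/(kA) = 0.055/(0.031×27.3) = 0.06499 K/W
R_gypsum plaster = L/(kA) = 0.035/(0.172×27.3) = 0.007454 K/W
R_total = 0.07245 K/W
Q = ΔT / R_total = 15 / 0.07245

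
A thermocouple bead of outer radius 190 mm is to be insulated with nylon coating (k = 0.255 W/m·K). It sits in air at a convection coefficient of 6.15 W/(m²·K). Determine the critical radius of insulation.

r_cr ≈ 82.9 mm

For a sphere r_cr = 2k/h = 2×0.255/6.15
r_cr = 82.9 mm; since the bare radius (190 mm) is above r_cr, any added insulation will reduce heat loss.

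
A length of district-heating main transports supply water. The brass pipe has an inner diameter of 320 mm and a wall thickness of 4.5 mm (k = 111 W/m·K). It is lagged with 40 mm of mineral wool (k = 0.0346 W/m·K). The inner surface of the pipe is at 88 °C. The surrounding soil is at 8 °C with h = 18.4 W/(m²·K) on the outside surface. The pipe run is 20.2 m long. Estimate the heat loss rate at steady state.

Treating each annulus and film as a series resistance:
R_brass pipe wall = ln(164.5/160)/(2π×111×20.2) = 1.969×10^-6 K/W
R_mineral wool = ln(204.5/164.5)/(2π×0.0346×20.2) = 0.04956 K/W
R_outer film = 1/(h_o·2πr_oL) = 1/(18.4×2π×0.2045×20.2) = 0.002094 K/W
R_total = 0.05166 K/W
Q = ΔT/R_total = 80/0.05166

Q ≈ 1550 W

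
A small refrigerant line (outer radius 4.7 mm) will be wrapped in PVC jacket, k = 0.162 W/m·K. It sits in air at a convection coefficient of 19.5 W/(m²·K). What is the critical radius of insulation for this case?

r_cr ≈ 8.31 mm

For a cylinder r_cr = k/h = 0.162/19.5
r_cr = 8.31 mm; since the bare radius (4.7 mm) is below r_cr, adding a thin layer of insulation will *increase* heat loss.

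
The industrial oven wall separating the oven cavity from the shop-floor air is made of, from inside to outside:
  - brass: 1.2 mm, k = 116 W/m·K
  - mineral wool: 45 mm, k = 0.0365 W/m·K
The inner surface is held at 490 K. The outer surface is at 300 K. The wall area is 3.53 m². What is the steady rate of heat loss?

Q ≈ 544 W

Treating each layer as a thermal resistance in series:
R_brass = L/(kA) = 0.0012/(116×3.53) = 2.931×10^-6 K/W
R_mineral wool = L/(kA) = 0.045/(0.0365×3.53) = 0.3493 K/W
R_total = 0.3493 K/W
Q = ΔT / R_total = 190 / 0.3493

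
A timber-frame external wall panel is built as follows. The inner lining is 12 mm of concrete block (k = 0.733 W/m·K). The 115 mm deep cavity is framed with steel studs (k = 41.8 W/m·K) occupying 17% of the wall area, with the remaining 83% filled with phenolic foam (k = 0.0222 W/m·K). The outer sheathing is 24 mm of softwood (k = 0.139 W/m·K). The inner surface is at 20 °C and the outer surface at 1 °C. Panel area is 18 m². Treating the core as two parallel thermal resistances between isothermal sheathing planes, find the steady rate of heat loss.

Sheathing layers in series; stud and cavity paths in parallel between them.
R_inner = 0.012/(0.733×18) = 9.095×10^-4 K/W
R_stud  = 0.115/(41.8×0.17×18) = 8.991×10^-4 K/W
R_cav   = 0.115/(0.0222×0.83×18) = 0.3467 K/W
1/R_core = 1/R_stud + 1/R_cav → R_core = 8.968×10^-4 K/W
R_outer = 0.024/(0.139×18) = 0.009592 K/W
R_total = 0.0114 K/W
Q = ΔT/R_total = 19/0.0114

Q ≈ 1670 W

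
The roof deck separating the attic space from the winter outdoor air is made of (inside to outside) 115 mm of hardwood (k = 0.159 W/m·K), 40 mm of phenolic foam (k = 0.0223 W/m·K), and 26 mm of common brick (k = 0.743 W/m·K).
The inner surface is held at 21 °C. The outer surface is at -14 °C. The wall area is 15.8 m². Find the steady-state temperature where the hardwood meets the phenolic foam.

Series thermal resistances:
R_hardwood = L/(kA) = 0.115/(0.159×15.8) = 0.04578 K/W
R_phenolic foam = L/(kA) = 0.04/(0.0223×15.8) = 0.1135 K/W
R_common brick = L/(kA) = 0.026/(0.743×15.8) = 0.002215 K/W
R_total = 0.1615 K/W;  Q = ΔT/R_total = 35/0.1615 = 216.7 W
T_interface = T_inner − Q·ΣR(inner→interface) = 21 − 217×0.04578

T ≈ 11.1 °C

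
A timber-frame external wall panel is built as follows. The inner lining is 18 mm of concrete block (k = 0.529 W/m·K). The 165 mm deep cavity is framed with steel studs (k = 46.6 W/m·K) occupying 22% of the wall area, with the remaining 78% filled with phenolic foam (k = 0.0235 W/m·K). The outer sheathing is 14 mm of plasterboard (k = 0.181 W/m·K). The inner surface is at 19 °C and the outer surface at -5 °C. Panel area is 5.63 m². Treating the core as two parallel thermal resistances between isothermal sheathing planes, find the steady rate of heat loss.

Q ≈ 1060 W

Sheathing layers in series; stud and cavity paths in parallel between them.
R_inner = 0.018/(0.529×5.63) = 0.006044 K/W
R_stud  = 0.165/(46.6×0.22×5.63) = 0.002859 K/W
R_cav   = 0.165/(0.0235×0.78×5.63) = 1.599 K/W
1/R_core = 1/R_stud + 1/R_cav → R_core = 0.002854 K/W
R_outer = 0.014/(0.181×5.63) = 0.01374 K/W
R_total = 0.02264 K/W
Q = ΔT/R_total = 24/0.02264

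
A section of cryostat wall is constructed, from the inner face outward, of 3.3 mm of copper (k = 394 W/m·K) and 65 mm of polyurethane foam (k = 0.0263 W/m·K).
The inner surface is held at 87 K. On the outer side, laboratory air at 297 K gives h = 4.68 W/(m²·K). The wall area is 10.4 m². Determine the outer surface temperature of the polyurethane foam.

Using the resistance-network approach (series):
R_copper = L/(kA) = 0.0033/(394×10.4) = 8.053×10^-7 K/W
R_polyurethane foam = L/(kA) = 0.065/(0.0263×10.4) = 0.2376 K/W
R_outer film = 1/(h_o·A) = 1/(4.68×10.4) = 0.02055 K/W
R_total = 0.2582 K/W;  Q = ΔT/R_total = 210/0.2582 = 813.4 W
T_interface = T_inner + Q·ΣR(inner→interface) = 87 + 813×0.2376

T ≈ 280 K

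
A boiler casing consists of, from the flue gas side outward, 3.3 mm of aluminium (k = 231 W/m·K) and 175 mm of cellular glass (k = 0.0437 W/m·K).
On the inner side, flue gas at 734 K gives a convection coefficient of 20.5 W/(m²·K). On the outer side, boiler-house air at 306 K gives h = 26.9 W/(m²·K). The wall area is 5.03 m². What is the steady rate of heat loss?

Series thermal resistances:
R_inner film = 1/(h_i·A) = 1/(20.5×5.03) = 0.009698 K/W
R_aluminium = L/(kA) = 0.0033/(231×5.03) = 2.84×10^-6 K/W
R_cellular glass = L/(kA) = 0.175/(0.0437×5.03) = 0.7961 K/W
R_outer film = 1/(h_o·A) = 1/(26.9×5.03) = 0.007391 K/W
R_total = 0.8132 K/W
Q = ΔT / R_total = 428 / 0.8132

Q ≈ 526 W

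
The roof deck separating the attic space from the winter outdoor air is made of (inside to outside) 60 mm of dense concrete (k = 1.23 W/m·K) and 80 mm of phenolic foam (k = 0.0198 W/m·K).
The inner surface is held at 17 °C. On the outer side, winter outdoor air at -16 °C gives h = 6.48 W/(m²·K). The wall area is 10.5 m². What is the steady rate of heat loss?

Q ≈ 81.7 W

Series thermal resistances:
R_dense concrete = L/(kA) = 0.06/(1.23×10.5) = 0.004646 K/W
R_phenolic foam = L/(kA) = 0.08/(0.0198×10.5) = 0.3848 K/W
R_outer film = 1/(h_o·A) = 1/(6.48×10.5) = 0.0147 K/W
R_total = 0.4041 K/W
Q = ΔT / R_total = 33 / 0.4041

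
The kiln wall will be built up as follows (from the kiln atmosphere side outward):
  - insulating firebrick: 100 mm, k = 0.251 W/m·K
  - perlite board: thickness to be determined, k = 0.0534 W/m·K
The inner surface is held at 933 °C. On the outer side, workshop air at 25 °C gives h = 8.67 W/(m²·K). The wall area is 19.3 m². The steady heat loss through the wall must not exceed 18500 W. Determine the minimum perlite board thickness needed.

L ≈ 23.1 mm

Series thermal resistances:
R_insulating firebrick = L/(kA) = 0.1/(0.251×19.3) = 0.02064 K/W
R_outer film = 1/(h_o·A) = 1/(8.67×19.3) = 0.005976 K/W
Sum of the known resistances R_other = 0.02662 K/W
Required total resistance R_tot = ΔT/Q_allow = 908/18500 = 0.04908 K/W
R_perlite board = R_tot − R_other = 0.02246 K/W
L = R·k·A = 0.02246×0.0534×19.3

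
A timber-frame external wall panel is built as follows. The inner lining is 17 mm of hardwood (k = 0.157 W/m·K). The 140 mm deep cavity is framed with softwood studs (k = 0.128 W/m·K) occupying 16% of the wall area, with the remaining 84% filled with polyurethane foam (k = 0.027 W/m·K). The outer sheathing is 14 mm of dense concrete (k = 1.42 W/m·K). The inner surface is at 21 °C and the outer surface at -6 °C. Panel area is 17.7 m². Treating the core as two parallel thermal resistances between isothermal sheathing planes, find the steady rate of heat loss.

Q ≈ 142 W

Sheathing layers in series; stud and cavity paths in parallel between them.
R_inner = 0.017/(0.157×17.7) = 0.006118 K/W
R_stud  = 0.14/(0.128×0.16×17.7) = 0.3862 K/W
R_cav   = 0.14/(0.027×0.84×17.7) = 0.3487 K/W
1/R_core = 1/R_stud + 1/R_cav → R_core = 0.1833 K/W
R_outer = 0.014/(1.42×17.7) = 5.57×10^-4 K/W
R_total = 0.1899 K/W
Q = ΔT/R_total = 27/0.1899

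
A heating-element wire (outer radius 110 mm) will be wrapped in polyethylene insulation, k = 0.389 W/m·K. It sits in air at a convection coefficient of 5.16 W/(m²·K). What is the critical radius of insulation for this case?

For a cylinder r_cr = k/h = 0.389/5.16
r_cr = 75.4 mm; since the bare radius (110 mm) is above r_cr, any added insulation will reduce heat loss.

r_cr ≈ 75.4 mm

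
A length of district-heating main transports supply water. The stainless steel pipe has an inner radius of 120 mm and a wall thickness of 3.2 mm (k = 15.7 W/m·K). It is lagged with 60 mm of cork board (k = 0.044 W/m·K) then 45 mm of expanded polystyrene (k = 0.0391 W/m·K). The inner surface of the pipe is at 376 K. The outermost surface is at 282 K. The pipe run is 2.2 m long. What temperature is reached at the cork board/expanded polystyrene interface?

T ≈ 318 K

Cylindrical conduction, so R = ln(r₂/r₁)/(2πkL) per layer, in series:
R_stainless steel pipe wall = ln(123.2/120)/(2π×15.7×2.2) = 1.213×10^-4 K/W
R_cork board = ln(183.2/123.2)/(2π×0.044×2.2) = 0.6524 K/W
R_expanded polystyrene = ln(228.2/183.2)/(2π×0.0391×2.2) = 0.4064 K/W
R_total = 1.059 K/W
Q = ΔT/R_total = 94/1.059
Q = 88.8 W
T_interface = T_inner − Q·ΣR(inner→interface) = 376 − 88.8×0.6525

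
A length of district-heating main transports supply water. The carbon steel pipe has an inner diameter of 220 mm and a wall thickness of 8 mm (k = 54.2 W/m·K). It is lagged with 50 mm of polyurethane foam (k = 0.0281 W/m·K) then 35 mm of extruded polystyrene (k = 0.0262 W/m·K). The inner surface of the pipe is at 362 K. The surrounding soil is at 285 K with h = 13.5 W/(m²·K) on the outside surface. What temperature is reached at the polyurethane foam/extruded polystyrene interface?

For a radial system each layer contributes R = ln(r_out/r_in)/(2πkL); films add R = 1/(hA).
R_carbon steel pipe wall = ln(118/110)/(2π×54.2×1) = 2.062×10^-4 K/W
R_polyurethane foam = ln(168/118)/(2π×0.0281×1) = 2.001 K/W
R_extruded polystyrene = ln(203/168)/(2π×0.0262×1) = 1.15 K/W
R_outer film = 1/(h_o·2πr_oL) = 1/(13.5×2π×0.203×1) = 0.05808 K/W
R_total = 3.209 K/W
Q = ΔT/R_total = 77/3.209
Q = 24 W/m
T_interface = T_inner − Q·ΣR(inner→interface) = 362 − 24×2.001

T ≈ 314 K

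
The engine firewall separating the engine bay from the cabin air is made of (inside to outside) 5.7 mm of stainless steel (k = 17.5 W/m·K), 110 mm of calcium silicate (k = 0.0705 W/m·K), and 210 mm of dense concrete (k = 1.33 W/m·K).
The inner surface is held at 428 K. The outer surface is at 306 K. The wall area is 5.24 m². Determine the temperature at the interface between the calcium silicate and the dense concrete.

Thermal resistances in series:
R_stainless steel = L/(kA) = 0.0057/(17.5×5.24) = 6.216×10^-5 K/W
R_calcium silicate = L/(kA) = 0.11/(0.0705×5.24) = 0.2978 K/W
R_dense concrete = L/(kA) = 0.21/(1.33×5.24) = 0.03013 K/W
R_total = 0.328 K/W;  Q = ΔT/R_total = 122/0.328 = 372 W
T_interface = T_inner − Q·ΣR(inner→interface) = 428 − 372×0.2978

T ≈ 317 K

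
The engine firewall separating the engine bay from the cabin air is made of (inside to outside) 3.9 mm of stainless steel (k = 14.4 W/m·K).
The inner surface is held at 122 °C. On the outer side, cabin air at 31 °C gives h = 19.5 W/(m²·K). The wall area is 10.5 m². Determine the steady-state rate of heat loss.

Q ≈ 18500 W

Series thermal resistances:
R_stainless steel = L/(kA) = 0.0039/(14.4×10.5) = 2.579×10^-5 K/W
R_outer film = 1/(h_o·A) = 1/(19.5×10.5) = 0.004884 K/W
R_total = 0.00491 K/W
Q = ΔT / R_total = 91 / 0.00491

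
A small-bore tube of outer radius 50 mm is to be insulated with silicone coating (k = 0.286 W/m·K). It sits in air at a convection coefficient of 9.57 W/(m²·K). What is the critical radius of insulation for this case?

r_cr ≈ 29.9 mm

For a cylinder r_cr = k/h = 0.286/9.57
r_cr = 29.9 mm; since the bare radius (50 mm) is above r_cr, any added insulation will reduce heat loss.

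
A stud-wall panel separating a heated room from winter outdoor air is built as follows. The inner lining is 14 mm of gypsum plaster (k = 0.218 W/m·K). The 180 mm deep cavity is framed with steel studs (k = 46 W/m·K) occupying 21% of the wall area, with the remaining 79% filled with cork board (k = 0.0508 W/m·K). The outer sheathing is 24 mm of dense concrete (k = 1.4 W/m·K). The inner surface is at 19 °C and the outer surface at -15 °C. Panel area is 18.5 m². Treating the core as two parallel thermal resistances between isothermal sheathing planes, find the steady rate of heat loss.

Sheathing layers in series; stud and cavity paths in parallel between them.
R_inner = 0.014/(0.218×18.5) = 0.003471 K/W
R_stud  = 0.18/(46×0.21×18.5) = 0.001007 K/W
R_cav   = 0.18/(0.0508×0.79×18.5) = 0.2424 K/W
1/R_core = 1/R_stud + 1/R_cav → R_core = 0.001003 K/W
R_outer = 0.024/(1.4×18.5) = 9.266×10^-4 K/W
R_total = 0.005401 K/W
Q = ΔT/R_total = 34/0.005401

Q ≈ 6300 W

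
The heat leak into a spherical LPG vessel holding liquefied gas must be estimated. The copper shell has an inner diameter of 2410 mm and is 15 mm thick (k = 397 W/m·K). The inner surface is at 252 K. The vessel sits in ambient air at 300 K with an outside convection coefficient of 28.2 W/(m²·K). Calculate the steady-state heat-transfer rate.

Q ≈ 25300 W

Radial (spherical) resistances in series:
R_copper shell = (1/1.205 − 1/1.22)/(4π×397) = 2.045×10^-6 K/W
R_outer film = 1/(h·4πr_o²) = 1/(28.2×4π×1.22²) = 0.001896 K/W
R_total = 0.001898 K/W
Q = ΔT/R_total = 48/0.001898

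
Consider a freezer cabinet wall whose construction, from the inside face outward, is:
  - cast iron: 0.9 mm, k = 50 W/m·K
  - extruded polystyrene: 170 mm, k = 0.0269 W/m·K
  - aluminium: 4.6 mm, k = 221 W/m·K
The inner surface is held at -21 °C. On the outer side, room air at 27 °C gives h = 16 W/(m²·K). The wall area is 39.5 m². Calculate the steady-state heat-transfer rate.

Using the resistance-network approach (series):
R_cast iron = L/(kA) = 0.0009/(50×39.5) = 4.557×10^-7 K/W
R_extruded polystyrene = L/(kA) = 0.17/(0.0269×39.5) = 0.16 K/W
R_aluminium = L/(kA) = 0.0046/(221×39.5) = 5.269×10^-7 K/W
R_outer film = 1/(h_o·A) = 1/(16×39.5) = 0.001582 K/W
R_total = 0.1616 K/W
Q = ΔT / R_total = 48 / 0.1616

Q ≈ 297 W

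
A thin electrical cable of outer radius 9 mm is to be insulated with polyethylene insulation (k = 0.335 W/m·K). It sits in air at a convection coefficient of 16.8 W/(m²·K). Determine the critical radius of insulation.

r_cr ≈ 19.9 mm

For a cylinder r_cr = k/h = 0.335/16.8
r_cr = 19.9 mm; since the bare radius (9 mm) is below r_cr, adding a thin layer of insulation will *increase* heat loss.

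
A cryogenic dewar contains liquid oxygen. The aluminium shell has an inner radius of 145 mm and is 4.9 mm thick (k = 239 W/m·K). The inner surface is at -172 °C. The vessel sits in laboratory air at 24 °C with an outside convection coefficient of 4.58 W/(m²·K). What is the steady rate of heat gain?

Spherical conduction: R = (1/r_in − 1/r_out)/(4πk) per layer; series-sum.
R_aluminium shell = (1/0.145 − 1/0.1499)/(4π×239) = 7.506×10^-5 K/W
R_outer film = 1/(h·4πr_o²) = 1/(4.58×4π×0.1499²) = 0.7733 K/W
R_total = 0.7733 K/W
Q = ΔT/R_total = 196/0.7733

Q ≈ 253 W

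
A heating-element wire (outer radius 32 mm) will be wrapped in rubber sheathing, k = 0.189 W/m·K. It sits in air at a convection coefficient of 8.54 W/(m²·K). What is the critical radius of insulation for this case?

r_cr ≈ 22.1 mm

For a cylinder r_cr = k/h = 0.189/8.54
r_cr = 22.1 mm; since the bare radius (32 mm) is above r_cr, any added insulation will reduce heat loss.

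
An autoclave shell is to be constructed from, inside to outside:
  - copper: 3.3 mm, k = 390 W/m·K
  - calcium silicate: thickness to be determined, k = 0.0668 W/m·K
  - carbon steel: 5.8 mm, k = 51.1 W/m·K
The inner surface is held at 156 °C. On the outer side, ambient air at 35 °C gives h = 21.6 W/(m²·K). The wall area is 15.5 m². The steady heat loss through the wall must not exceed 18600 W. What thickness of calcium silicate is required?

Using the resistance-network approach (series):
R_copper = L/(kA) = 0.0033/(390×15.5) = 5.459×10^-7 K/W
R_carbon steel = L/(kA) = 0.0058/(51.1×15.5) = 7.323×10^-6 K/W
R_outer film = 1/(h_o·A) = 1/(21.6×15.5) = 0.002987 K/W
Sum of the known resistances R_other = 0.002995 K/W
Required total resistance R_tot = ΔT/Q_allow = 121/18600 = 0.006505 K/W
R_calcium silicate = R_tot − R_other = 0.003511 K/W
L = R·k·A = 0.003511×0.0668×15.5

L ≈ 3.63 mm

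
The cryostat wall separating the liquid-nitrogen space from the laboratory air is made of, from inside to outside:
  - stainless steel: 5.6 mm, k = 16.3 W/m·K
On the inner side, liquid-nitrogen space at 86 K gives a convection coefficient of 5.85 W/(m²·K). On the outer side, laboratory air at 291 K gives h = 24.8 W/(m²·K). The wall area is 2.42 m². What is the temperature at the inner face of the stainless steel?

Treating each layer as a thermal resistance in series:
R_inner film = 1/(h_i·A) = 1/(5.85×2.42) = 0.07064 K/W
R_stainless steel = L/(kA) = 0.0056/(16.3×2.42) = 1.42×10^-4 K/W
R_outer film = 1/(h_o·A) = 1/(24.8×2.42) = 0.01666 K/W
R_total = 0.08744 K/W;  Q = ΔT/R_total = 205/0.08744 = 2344 W
T_interface = T_inner + Q·ΣR(inner→interface) = 86 + 2340×0.07064

T ≈ 252 K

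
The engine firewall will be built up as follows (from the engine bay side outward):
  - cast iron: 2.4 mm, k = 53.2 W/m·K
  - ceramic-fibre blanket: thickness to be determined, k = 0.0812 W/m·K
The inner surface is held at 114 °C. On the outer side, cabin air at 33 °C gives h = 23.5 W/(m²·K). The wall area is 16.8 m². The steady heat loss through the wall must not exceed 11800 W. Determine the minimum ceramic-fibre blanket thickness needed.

L ≈ 5.91 mm

Model the wall as resistances in series:
R_cast iron = L/(kA) = 0.0024/(53.2×16.8) = 2.685×10^-6 K/W
R_outer film = 1/(h_o·A) = 1/(23.5×16.8) = 0.002533 K/W
Sum of the known resistances R_other = 0.002536 K/W
Required total resistance R_tot = ΔT/Q_allow = 81/11800 = 0.006864 K/W
R_ceramic-fibre blanket = R_tot − R_other = 0.004329 K/W
L = R·k·A = 0.004329×0.0812×16.8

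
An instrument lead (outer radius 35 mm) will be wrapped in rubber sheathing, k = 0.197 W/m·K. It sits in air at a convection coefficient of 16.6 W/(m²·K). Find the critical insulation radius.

For a cylinder r_cr = k/h = 0.197/16.6
r_cr = 11.9 mm; since the bare radius (35 mm) is above r_cr, any added insulation will reduce heat loss.

r_cr ≈ 11.9 mm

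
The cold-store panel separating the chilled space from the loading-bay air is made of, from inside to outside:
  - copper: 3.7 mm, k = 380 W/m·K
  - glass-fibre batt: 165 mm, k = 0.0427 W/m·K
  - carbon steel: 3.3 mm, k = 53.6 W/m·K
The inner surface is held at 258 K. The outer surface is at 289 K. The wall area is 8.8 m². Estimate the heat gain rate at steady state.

Thermal resistances in series:
R_copper = L/(kA) = 0.0037/(380×8.8) = 1.106×10^-6 K/W
R_glass-fibre batt = L/(kA) = 0.165/(0.0427×8.8) = 0.4391 K/W
R_carbon steel = L/(kA) = 0.0033/(53.6×8.8) = 6.996×10^-6 K/W
R_total = 0.4391 K/W
Q = ΔT / R_total = 31 / 0.4391

Q ≈ 70.6 W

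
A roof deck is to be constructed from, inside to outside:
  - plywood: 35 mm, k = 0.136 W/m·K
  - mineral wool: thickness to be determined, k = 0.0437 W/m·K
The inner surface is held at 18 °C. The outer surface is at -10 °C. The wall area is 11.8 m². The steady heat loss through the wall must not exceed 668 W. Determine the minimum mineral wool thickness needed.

L ≈ 10.4 mm

Using the resistance-network approach (series):
R_plywood = L/(kA) = 0.035/(0.136×11.8) = 0.02181 K/W
Sum of the known resistances R_other = 0.02181 K/W
Required total resistance R_tot = ΔT/Q_allow = 28/668 = 0.04192 K/W
R_mineral wool = R_tot − R_other = 0.02011 K/W
L = R·k·A = 0.02011×0.0437×11.8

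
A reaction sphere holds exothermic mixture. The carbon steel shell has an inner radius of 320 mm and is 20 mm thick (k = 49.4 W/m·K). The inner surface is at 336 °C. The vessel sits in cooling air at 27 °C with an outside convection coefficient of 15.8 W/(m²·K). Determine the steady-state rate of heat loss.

Spherical conduction: R = (1/r_in − 1/r_out)/(4πk) per layer; series-sum.
R_carbon steel shell = (1/0.32 − 1/0.34)/(4π×49.4) = 2.961×10^-4 K/W
R_outer film = 1/(h·4πr_o²) = 1/(15.8×4π×0.34²) = 0.04357 K/W
R_total = 0.04386 K/W
Q = ΔT/R_total = 309/0.04386

Q ≈ 7040 W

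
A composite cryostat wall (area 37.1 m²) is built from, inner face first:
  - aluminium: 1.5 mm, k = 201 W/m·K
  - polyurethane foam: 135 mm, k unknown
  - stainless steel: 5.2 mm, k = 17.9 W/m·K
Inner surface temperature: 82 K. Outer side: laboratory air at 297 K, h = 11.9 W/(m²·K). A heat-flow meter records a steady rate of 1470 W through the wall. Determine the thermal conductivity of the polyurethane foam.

Thermal resistances in series:
R_aluminium = L/(kA) = 0.0015/(201×37.1) = 2.012×10^-7 K/W
R_stainless steel = L/(kA) = 0.0052/(17.9×37.1) = 7.83×10^-6 K/W
R_outer film = 1/(h_o·A) = 1/(11.9×37.1) = 0.002265 K/W
Sum of known resistances R_other = 0.002273 K/W
Total R = ΔT/Q = 215/1470 = 0.1463 K/W
R_polyurethane foam = R_total − R_other = 0.144 K/W
k = L/(R·A) = 0.135/(0.144×37.1)

k ≈ 0.0253 W/(m·K)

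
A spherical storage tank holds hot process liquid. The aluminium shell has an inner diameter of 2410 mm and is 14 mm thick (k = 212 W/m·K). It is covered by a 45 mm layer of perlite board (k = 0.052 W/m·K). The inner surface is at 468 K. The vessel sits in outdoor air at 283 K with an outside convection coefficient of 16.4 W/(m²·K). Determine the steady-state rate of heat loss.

Each spherical layer contributes R = (1/r_i − 1/r_o)/(4πk):
R_aluminium shell = (1/1.205 − 1/1.219)/(4π×212) = 3.578×10^-6 K/W
R_perlite board = (1/1.219 − 1/1.264)/(4π×0.052) = 0.04469 K/W
R_outer film = 1/(h·4πr_o²) = 1/(16.4×4π×1.264²) = 0.003037 K/W
R_total = 0.04773 K/W
Q = ΔT/R_total = 185/0.04773

Q ≈ 3880 W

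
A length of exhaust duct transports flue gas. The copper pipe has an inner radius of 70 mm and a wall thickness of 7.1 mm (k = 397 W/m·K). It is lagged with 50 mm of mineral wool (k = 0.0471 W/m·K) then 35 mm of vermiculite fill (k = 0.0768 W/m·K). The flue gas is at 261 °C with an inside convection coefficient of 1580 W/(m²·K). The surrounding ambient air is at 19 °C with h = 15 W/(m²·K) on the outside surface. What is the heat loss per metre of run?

q′ ≈ 107 W/m

Cylindrical conduction, so R = ln(r₂/r₁)/(2πkL) per layer, in series:
R_inner film = 1/(h_i·2πr₁L) = 1/(1580×2π×0.07×1) = 0.001439 K/W
R_copper pipe wall = ln(77.1/70)/(2π×397×1) = 3.873×10^-5 K/W
R_mineral wool = ln(127.1/77.1)/(2π×0.0471×1) = 1.689 K/W
R_vermiculite fill = ln(162.1/127.1)/(2π×0.0768×1) = 0.5041 K/W
R_outer film = 1/(h_o·2πr_oL) = 1/(15×2π×0.1621×1) = 0.06546 K/W
R_total = 2.26 K/W
Q = ΔT/R_total = 242/2.26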